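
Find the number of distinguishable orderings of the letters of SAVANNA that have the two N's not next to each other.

300

Total arrangements of SAVANNA: 7!/(3!·2!) = 420.
If the two N's are adjacent, glue them into one block, leaving 6 items to arrange: (6)!/(3!) = 120 ways.
Subtracting, 420 − 120 = 300 arrangements keep the N's apart.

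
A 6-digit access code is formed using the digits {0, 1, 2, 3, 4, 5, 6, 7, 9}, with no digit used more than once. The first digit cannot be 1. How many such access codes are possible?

The first digit has 9−1 = 8 choices (anything except 1).
The remaining 5 digits are filled from the other 8 symbols without repetition: 8 × 7 × 6 × 5 × 4 = 6720.
Total: 8 × 6720 = 53760.

53760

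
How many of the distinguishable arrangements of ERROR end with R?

With the last slot taken by R, it remains to arrange the other 4 letters (EROR).
Those 4 letters have R appearing twice, giving (4)!/(2!) = 12.

12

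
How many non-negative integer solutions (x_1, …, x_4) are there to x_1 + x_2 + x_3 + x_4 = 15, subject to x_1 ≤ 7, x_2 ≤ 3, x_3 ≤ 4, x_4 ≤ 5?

By stars and bars, unrestricted non-negative solutions to x_1+…+x_4 = 15 number C(15+3,3) = 816.
Subtract solutions that violate a single cap (substitute x_i' = x_i − (cap_i+1)): x_1 ≥ 8 gives C(10,3) = 120; x_2 ≥ 4 gives C(14,3) = 364; x_3 ≥ 5 gives C(13,3) = 286; x_4 ≥ 6 gives C(12,3) = 220. Together 990.
Add back pairs where two caps are both exceeded: 20 + 10 + 4 + 84 + 56 + 35 = 209.
Subtract triples: 0 + 0 + 0 + 1 = 1.
By inclusion–exclusion the count is 816 − 990 + 209 − 1 = 34.

34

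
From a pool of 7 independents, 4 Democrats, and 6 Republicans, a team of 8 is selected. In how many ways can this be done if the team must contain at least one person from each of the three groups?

22813

Total 8-person selections from all 17: C(17,8) = 24310.
Subtract selections that omit an entire group: no independents → C(10,8) = 45; no Democrats → C(13,8) = 1287; no Republicans → C(11,8) = 165.
Add back selections omitting two groups (i.e. drawn from a single group): C(7,8) + C(4,8) + C(6,8) = 0.
By inclusion–exclusion: 24310 − 1497 + 0 = 22813.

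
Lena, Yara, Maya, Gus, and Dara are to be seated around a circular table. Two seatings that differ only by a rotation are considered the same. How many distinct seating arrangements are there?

24

Seat Lena anywhere (absorbing the rotational symmetry), then permute the other 4: (4)! = 24.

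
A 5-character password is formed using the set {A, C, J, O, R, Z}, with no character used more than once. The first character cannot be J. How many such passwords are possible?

600

The first character has 6−1 = 5 choices (anything except J).
The remaining 4 characters are filled from the other 5 symbols without repetition: 5 × 4 × 3 × 2 = 120.
Total: 5 × 120 = 600.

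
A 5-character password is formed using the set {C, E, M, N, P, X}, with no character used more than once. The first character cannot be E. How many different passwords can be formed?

The first character has 6−1 = 5 choices (anything except E).
The remaining 4 characters are filled from the other 5 symbols without repetition: 5 × 4 × 3 × 2 = 120.
Total: 5 × 120 = 600.

600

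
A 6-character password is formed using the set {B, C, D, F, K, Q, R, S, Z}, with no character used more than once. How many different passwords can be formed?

60480

With no repetition, fill the 6 characters in order: 9 choices, then 8, down to 4.
9 × 8 × 7 × 6 × 5 × 4 = 60480.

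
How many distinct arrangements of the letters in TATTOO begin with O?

Fix O in the first position and arrange the remaining 5 letters.
Those 5 letters have T appearing 3 times, giving (5)!/(3!) = 20.

20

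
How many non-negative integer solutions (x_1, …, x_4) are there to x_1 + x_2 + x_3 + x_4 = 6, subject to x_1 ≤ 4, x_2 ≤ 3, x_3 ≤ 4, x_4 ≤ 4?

Ignoring the caps, the number of non-negative solutions to x_1+…+x_4 = 6 is C(9,3) = 84.
Subtract solutions that violate a single cap (substitute x_i' = x_i − (cap_i+1)): x_1 ≥ 5 gives C(4,3) = 4; x_2 ≥ 4 gives C(5,3) = 10; x_3 ≥ 5 gives C(4,3) = 4; x_4 ≥ 5 gives C(4,3) = 4. Together 22.
No two caps can be exceeded simultaneously, so the pair terms are all 0.
By inclusion–exclusion the count is 84 − 22 + 0 = 62.

62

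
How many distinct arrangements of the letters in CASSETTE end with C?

630

With the last slot taken by C, it remains to arrange the other 7 letters (ASSETTE).
Those 7 letters have E appearing twice, S appearing twice, and T appearing twice, giving (7)!/(2!·2!·2!) = 630.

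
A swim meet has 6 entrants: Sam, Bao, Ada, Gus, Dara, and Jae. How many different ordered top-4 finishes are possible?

This is an ordered selection of 4 from 6: P(6,4).
That gives 6 × 5 × 4 × 3 = 360.

360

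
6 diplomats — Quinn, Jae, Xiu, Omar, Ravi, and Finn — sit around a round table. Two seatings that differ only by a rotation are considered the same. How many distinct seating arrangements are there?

120

Fix one person's seat to break rotational symmetry; the remaining 5 people can be arranged in (5)! = 120 ways.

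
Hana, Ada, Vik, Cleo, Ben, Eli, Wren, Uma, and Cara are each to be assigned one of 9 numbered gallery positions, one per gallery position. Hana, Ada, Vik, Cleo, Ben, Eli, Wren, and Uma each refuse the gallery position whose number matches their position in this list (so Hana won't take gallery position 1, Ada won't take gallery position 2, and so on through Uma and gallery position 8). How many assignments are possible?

Let Aᵢ (for 1 ≤ i ≤ 8) be the placements that put person i in their forbidden gallery position. Any j of these fix j positions, leaving (9−j)! ways to fill the rest, and there are C(8,j) ways to pick which j.
By inclusion–exclusion, the number of valid placements is Σ_{j=0}^{8} (−1)^j C(8,j)·(9−j)!.
Computing: 362880 − 322560 + 141120 − 40320 + 8400 − 1344 + 168 − 16 + 1 = 148329.

148329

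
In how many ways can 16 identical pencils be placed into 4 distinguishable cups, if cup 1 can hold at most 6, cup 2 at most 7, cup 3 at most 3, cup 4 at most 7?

By stars and bars, unrestricted non-negative solutions to x_1+…+x_4 = 16 number C(16+3,3) = 969.
Subtract solutions that violate a single cap (substitute x_i' = x_i − (cap_i+1)): x_1 ≥ 7 gives C(12,3) = 220; x_2 ≥ 8 gives C(11,3) = 165; x_3 ≥ 4 gives C(15,3) = 455; x_4 ≥ 8 gives C(11,3) = 165. Together 1005.
Add back pairs where two caps are both exceeded: 4 + 56 + 4 + 35 + 1 + 35 = 135.
By inclusion–exclusion the count is 969 − 1005 + 135 = 99.

99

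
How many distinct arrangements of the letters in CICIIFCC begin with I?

With the first slot taken by I, it remains to arrange the other 7 letters (CCIIFCC).
Those 7 letters have C appearing 4 times and I appearing twice, giving (7)!/(4!·2!) = 105.

105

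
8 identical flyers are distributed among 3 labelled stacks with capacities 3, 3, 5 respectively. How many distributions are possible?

10

By stars and bars, unrestricted non-negative solutions to x_1+…+x_3 = 8 number C(8+2,2) = 45.
Subtract solutions that violate a single cap (substitute x_i' = x_i − (cap_i+1)): x_1 ≥ 4 gives C(6,2) = 15; x_2 ≥ 4 gives C(6,2) = 15; x_3 ≥ 6 gives C(4,2) = 6. Together 36.
Add back pairs where two caps are both exceeded: 1 + 0 + 0 = 1.
By inclusion–exclusion the count is 45 − 36 + 1 = 10.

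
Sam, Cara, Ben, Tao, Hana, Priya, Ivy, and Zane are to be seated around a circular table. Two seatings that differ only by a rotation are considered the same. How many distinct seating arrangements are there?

5040

Around a circle, 8 distinct people have 8!/8 = (7)! = 5040 rotationally distinct seatings.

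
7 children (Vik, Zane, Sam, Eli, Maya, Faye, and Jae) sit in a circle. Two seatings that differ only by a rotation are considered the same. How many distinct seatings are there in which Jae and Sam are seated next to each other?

240

Treat {Jae, Sam} as one unit (2 internal orders) and seat the resulting 6 units around the table: (5)! circular arrangements.
So 2 × (5)! = 2 × 120 = 240.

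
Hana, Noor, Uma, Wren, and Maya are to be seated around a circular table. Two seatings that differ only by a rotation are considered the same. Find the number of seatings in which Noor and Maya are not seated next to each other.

12

Without the restriction there are (4)! = 24 seatings.
Those with Noor next to Maya: fuse the pair into one unit and seat 4 units around a circle — 2·(3)! = 12.
Subtracting, 24 − 12 = 12.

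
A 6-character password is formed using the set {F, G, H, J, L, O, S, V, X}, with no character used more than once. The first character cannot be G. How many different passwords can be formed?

The first character has 9−1 = 8 choices (anything except G).
The remaining 5 characters are filled from the other 8 symbols without repetition: 8 × 7 × 6 × 5 × 4 = 6720.
Total: 8 × 6720 = 53760.

53760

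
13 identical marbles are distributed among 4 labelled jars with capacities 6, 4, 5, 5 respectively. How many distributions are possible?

101

Without the upper bounds there are C(16,3) = 560 ways to split 13 among 4 jars.
Subtract solutions that violate a single cap (substitute x_i' = x_i − (cap_i+1)): x_1 ≥ 7 gives C(9,3) = 84; x_2 ≥ 5 gives C(11,3) = 165; x_3 ≥ 6 gives C(10,3) = 120; x_4 ≥ 6 gives C(10,3) = 120. Together 489.
Add back pairs where two caps are both exceeded: 4 + 1 + 1 + 10 + 10 + 4 = 30.
By inclusion–exclusion the count is 560 − 489 + 30 = 101.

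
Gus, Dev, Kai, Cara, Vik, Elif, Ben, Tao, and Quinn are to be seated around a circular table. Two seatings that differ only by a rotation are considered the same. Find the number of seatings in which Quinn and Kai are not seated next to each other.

Without the restriction there are (8)! = 40320 seatings.
Those with Quinn next to Kai: fuse the pair into one unit and seat 8 units around a circle — 2·(7)! = 10080.
Subtracting, 40320 − 10080 = 30240.

30240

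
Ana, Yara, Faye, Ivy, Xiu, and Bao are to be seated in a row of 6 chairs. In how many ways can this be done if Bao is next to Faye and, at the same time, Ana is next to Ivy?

Treat {Bao,Faye} as one block (2 orders) and {Ana,Ivy} as another (2 orders).
That leaves 4 units to arrange: 2 × 2 × 4! = 4 × 24 = 96.

96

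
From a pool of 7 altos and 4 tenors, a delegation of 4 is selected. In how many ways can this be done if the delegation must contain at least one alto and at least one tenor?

With no constraint there are C(11,4) = 330 possible selections.
Subtract selections that omit an entire group: no altos → C(4,4) = 1; no tenors → C(7,4) = 35.
Both groups omitted at once is impossible, so 330 − 36 = 294.

294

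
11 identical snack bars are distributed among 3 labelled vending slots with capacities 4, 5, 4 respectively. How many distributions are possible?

6

Ignoring the caps, the number of non-negative solutions to x_1+…+x_3 = 11 is C(13,2) = 78.
Subtract solutions that violate a single cap (substitute x_i' = x_i − (cap_i+1)): x_1 ≥ 5 gives C(8,2) = 28; x_2 ≥ 6 gives C(7,2) = 21; x_3 ≥ 5 gives C(8,2) = 28. Together 77.
Add back pairs where two caps are both exceeded: 1 + 3 + 1 = 5.
By inclusion–exclusion the count is 78 − 77 + 5 = 6.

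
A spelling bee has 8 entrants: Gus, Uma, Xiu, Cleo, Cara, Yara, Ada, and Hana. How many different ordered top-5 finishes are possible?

6720

This is an ordered selection of 5 from 8: P(8,5).
That gives 8 × 7 × 6 × 5 × 4 = 6720.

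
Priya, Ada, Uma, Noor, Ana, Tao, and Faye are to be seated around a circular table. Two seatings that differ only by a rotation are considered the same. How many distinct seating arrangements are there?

Fix one person's seat to break rotational symmetry; the remaining 6 people can be arranged in (6)! = 720 ways.

720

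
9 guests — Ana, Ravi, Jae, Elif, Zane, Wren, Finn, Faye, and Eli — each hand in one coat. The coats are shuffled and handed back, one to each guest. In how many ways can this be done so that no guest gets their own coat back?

133496

This is the derangement count D_9: permutations of 9 items with no fixed point.
By inclusion–exclusion this is Σ_{j=0}^{9} (−1)^j C(9,j)·(9−j)!.
Computing: 362880 − 362880 + 181440 − 60480 + 15120 − 3024 + 504 − 72 + 9 − 1 = 133496.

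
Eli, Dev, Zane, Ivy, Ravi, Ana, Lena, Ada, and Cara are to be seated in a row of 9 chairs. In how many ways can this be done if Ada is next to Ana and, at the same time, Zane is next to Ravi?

20160

Treat {Ada,Ana} as one block (2 orders) and {Zane,Ravi} as another (2 orders).
That leaves 7 units to arrange: 2 × 2 × 7! = 4 × 5040 = 20160.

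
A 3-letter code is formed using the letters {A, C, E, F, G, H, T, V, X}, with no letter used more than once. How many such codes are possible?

504

Choose and order 3 of the 9 symbols: the first letter has 9 options, the next 8, then 7.
9 × 8 × 7 = 504.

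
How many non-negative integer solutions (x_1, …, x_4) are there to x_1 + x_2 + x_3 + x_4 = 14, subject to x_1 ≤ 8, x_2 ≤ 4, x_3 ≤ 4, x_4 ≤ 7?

By stars and bars, unrestricted non-negative solutions to x_1+…+x_4 = 14 number C(14+3,3) = 680.
Subtract solutions that violate a single cap (substitute x_i' = x_i − (cap_i+1)): x_1 ≥ 9 gives C(8,3) = 56; x_2 ≥ 5 gives C(12,3) = 220; x_3 ≥ 5 gives C(12,3) = 220; x_4 ≥ 8 gives C(9,3) = 84. Together 580.
Add back pairs where two caps are both exceeded: 1 + 1 + 0 + 35 + 4 + 4 = 45.
By inclusion–exclusion the count is 680 − 580 + 45 = 145.

145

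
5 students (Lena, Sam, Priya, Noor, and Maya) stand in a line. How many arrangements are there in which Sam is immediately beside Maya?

48

Treat {Sam, Maya} as a single unit. There are 4 units to order, and the pair itself can be ordered 2 ways.
That gives 2 × 4! = 2 × 24 = 48.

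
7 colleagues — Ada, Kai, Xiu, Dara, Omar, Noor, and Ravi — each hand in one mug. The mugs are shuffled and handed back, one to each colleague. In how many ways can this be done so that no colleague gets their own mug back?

1854

Let Aᵢ be the assignments in which colleague i gets their own mug. We want the size of the complement of A₁∪…∪A_7.
By inclusion–exclusion this is Σ_{j=0}^{7} (−1)^j C(7,j)·(7−j)!.
Computing: 5040 − 5040 + 2520 − 840 + 210 − 42 + 7 − 1 = 1854.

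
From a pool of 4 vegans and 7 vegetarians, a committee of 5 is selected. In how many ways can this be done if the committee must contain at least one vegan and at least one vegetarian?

441

Unrestricted: C(11,5) = 462 ways to pick any 5 of the 11.
Subtract selections that omit an entire group: no vegans → C(7,5) = 21; no vegetarians → C(4,5) = 0.
Both groups omitted at once is impossible, so 462 − 21 = 441.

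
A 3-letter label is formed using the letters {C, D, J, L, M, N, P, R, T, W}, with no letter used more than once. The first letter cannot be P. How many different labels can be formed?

648

The first letter has 10−1 = 9 choices (anything except P).
The remaining 2 letters are filled from the other 9 symbols without repetition: 9 × 8 = 72.
Total: 9 × 72 = 648.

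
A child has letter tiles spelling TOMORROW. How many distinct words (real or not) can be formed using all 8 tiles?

3360

The 8 letters of TOMORROW have repeats: O appearing 3 times and R appearing twice.
So there are 8! / (3!·2!) = 3360 distinguishable arrangements.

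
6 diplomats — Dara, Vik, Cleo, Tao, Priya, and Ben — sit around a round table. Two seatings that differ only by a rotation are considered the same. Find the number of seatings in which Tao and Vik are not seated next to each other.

Without the restriction there are (5)! = 120 seatings.
Those with Tao next to Vik: fuse the pair into one unit and seat 5 units around a circle — 2·(4)! = 48.
Subtracting, 120 − 48 = 72.

72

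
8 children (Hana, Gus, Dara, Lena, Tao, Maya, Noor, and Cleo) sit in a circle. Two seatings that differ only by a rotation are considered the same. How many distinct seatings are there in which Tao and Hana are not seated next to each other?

All circular seatings of 8 people number (7)! = 5040.
Seatings with Tao beside Hana: treat them as a block with 2 internal orders, giving 2 × (6)! = 1440.
Subtracting, 5040 − 1440 = 3600.

3600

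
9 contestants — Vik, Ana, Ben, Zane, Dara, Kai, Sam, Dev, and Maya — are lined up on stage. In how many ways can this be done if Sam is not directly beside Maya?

282240

There are 9! = 362880 arrangements in all. If Sam and Maya are adjacent, merging them into one block gives 2·(8)! = 80640 arrangements.
So 362880 − 80640 = 282240 arrangements keep them apart.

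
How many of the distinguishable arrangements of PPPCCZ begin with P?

With the first slot taken by P, it remains to arrange the other 5 letters (PPCCZ).
Those 5 letters have C appearing twice and P appearing twice, giving (5)!/(2!·2!) = 30.

30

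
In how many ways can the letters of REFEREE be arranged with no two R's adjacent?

There are 7!/(4!·2!) = 105 arrangements of REFEREE in total.
If the two R's are adjacent, glue them into one block, leaving 6 items to arrange: (6)!/(4!) = 30 ways.
Hence 105 − 30 = 75.

75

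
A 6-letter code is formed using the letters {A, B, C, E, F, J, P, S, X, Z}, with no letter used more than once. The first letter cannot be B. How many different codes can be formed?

136080

The first letter has 10−1 = 9 choices (anything except B).
The remaining 5 letters are filled from the other 9 symbols without repetition: 9 × 8 × 7 × 6 × 5 = 15120.
Total: 9 × 15120 = 136080.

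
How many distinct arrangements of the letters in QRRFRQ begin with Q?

With the first slot taken by Q, it remains to arrange the other 5 letters (RRFRQ).
Those 5 letters have R appearing 3 times, giving (5)!/(3!) = 20.

20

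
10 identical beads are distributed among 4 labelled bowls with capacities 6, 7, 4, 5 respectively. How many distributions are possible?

165

By stars and bars, unrestricted non-negative solutions to x_1+…+x_4 = 10 number C(10+3,3) = 286.
Subtract solutions that violate a single cap (substitute x_i' = x_i − (cap_i+1)): x_1 ≥ 7 gives C(6,3) = 20; x_2 ≥ 8 gives C(5,3) = 10; x_3 ≥ 5 gives C(8,3) = 56; x_4 ≥ 6 gives C(7,3) = 35. Together 121.
No two caps can be exceeded simultaneously, so the pair terms are all 0.
By inclusion–exclusion the count is 286 − 121 + 0 = 165.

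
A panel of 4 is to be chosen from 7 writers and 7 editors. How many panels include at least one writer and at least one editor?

931

With no constraint there are C(14,4) = 1001 possible selections.
Subtract selections that omit an entire group: no writers → C(7,4) = 35; no editors → C(7,4) = 35.
Both groups omitted at once is impossible, so 1001 − 70 = 931.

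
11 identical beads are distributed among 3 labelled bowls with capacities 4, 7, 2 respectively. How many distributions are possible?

By stars and bars, unrestricted non-negative solutions to x_1+…+x_3 = 11 number C(11+2,2) = 78.
Subtract solutions that violate a single cap (substitute x_i' = x_i − (cap_i+1)): x_1 ≥ 5 gives C(8,2) = 28; x_2 ≥ 8 gives C(5,2) = 10; x_3 ≥ 3 gives C(10,2) = 45. Together 83.
Add back pairs where two caps are both exceeded: 0 + 10 + 1 = 11.
By inclusion–exclusion the count is 78 − 83 + 11 = 6.

6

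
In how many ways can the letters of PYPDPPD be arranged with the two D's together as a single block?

Treat the 2 copies of D as a single block. The multiset to arrange is then {DD, P, P, P, P, Y}, 6 items in all.
That gives (6)!/(4!) = 30 arrangements.

30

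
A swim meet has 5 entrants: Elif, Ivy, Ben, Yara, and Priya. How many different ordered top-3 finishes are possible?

60

This is an ordered selection of 3 from 5: P(5,3).
That gives 5 × 4 × 3 = 60.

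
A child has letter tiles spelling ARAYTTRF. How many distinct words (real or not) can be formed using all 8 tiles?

Letter multiplicities in ARAYTTRF: A×2, F×1, R×2, T×2, Y×1.
The number of distinct arrangements is 8!/(2!·2!·2!) = 40320/8 = 5040.

5040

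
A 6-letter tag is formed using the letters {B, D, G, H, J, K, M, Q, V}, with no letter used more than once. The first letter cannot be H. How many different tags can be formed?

The first letter has 9−1 = 8 choices (anything except H).
The remaining 5 letters are filled from the other 8 symbols without repetition: 8 × 7 × 6 × 5 × 4 = 6720.
Total: 8 × 6720 = 53760.

53760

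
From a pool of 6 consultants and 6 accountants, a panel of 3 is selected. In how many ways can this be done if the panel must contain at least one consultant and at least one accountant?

180

Unrestricted: C(12,3) = 220 ways to pick any 3 of the 12.
Subtract selections that omit an entire group: no consultants → C(6,3) = 20; no accountants → C(6,3) = 20.
Both groups omitted at once is impossible, so 220 − 40 = 180.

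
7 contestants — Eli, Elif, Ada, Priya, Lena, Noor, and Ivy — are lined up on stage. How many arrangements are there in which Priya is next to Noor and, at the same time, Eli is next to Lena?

480

Treat {Priya,Noor} as one block (2 orders) and {Eli,Lena} as another (2 orders).
That leaves 5 units to arrange: 2 × 2 × 5! = 4 × 120 = 480.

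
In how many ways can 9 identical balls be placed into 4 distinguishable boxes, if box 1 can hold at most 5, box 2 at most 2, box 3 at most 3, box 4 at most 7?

By stars and bars, unrestricted non-negative solutions to x_1+…+x_4 = 9 number C(9+3,3) = 220.
Subtract solutions that violate a single cap (substitute x_i' = x_i − (cap_i+1)): x_1 ≥ 6 gives C(6,3) = 20; x_2 ≥ 3 gives C(9,3) = 84; x_3 ≥ 4 gives C(8,3) = 56; x_4 ≥ 8 gives C(4,3) = 4. Together 164.
Add back pairs where two caps are both exceeded: 1 + 0 + 0 + 10 + 0 + 0 = 11.
By inclusion–exclusion the count is 220 − 164 + 11 = 67.

67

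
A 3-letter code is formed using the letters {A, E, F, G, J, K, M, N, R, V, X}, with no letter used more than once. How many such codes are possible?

990

With no repetition, fill the 3 letters in order: 11 choices, then 10, down to 9.
That product is 11 × 10 × 9 = 990.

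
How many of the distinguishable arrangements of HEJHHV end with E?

20

With the last slot taken by E, it remains to arrange the other 5 letters (HJHHV).
Those 5 letters have H appearing 3 times, giving (5)!/(3!) = 20.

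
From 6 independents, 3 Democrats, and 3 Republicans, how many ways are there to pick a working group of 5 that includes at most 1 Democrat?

504

Split by how many Democrats are chosen (0 through 1).
Sum: C(3,0)·C(9,5) + C(3,1)·C(9,4) = 126 + 378 = 504.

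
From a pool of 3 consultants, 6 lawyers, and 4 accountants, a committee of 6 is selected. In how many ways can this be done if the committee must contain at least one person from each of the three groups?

Unrestricted: C(13,6) = 1716 ways to pick any 6 of the 13.
Selections missing a whole group: no consultants → C(10,6) = 210; no lawyers → C(7,6) = 7; no accountants → C(9,6) = 84.
Add back selections omitting two groups (i.e. drawn from a single group): C(3,6) + C(6,6) + C(4,6) = 1.
By inclusion–exclusion: 1716 − 301 + 1 = 1416.

1416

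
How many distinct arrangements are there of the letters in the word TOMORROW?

3360

TOMORROW has 8 letters with O appearing 3 times and R appearing twice.
The number of distinct arrangements is 8!/(3!·2!) = 40320/12 = 3360.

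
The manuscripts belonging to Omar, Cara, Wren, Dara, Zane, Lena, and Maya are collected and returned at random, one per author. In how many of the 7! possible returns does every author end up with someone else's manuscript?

1854

Let Aᵢ be the assignments in which author i gets their own manuscript. We want the size of the complement of A₁∪…∪A_7.
By inclusion–exclusion this is Σ_{j=0}^{7} (−1)^j C(7,j)·(7−j)!.
Computing: 5040 − 5040 + 2520 − 840 + 210 − 42 + 7 − 1 = 1854.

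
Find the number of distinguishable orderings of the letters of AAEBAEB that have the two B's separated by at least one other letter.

There are 7!/(3!·2!·2!) = 210 arrangements of AAEBAEB in total.
If the two B's are adjacent, glue them into one block, leaving 6 items to arrange: (6)!/(3!·2!) = 60 ways.
Subtracting, 210 − 60 = 150 arrangements keep the B's apart.

150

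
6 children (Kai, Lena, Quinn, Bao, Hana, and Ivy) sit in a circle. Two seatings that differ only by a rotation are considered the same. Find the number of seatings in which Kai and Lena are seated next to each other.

Glue Kai and Lena into a block (2 internal orders). Seating 5 units around a circle gives (4)! arrangements.
So 2 × (4)! = 2 × 24 = 48.

48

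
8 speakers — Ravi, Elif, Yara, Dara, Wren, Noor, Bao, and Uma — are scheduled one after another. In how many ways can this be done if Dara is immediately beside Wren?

10080

Treat {Dara, Wren} as a single unit. There are 7 units to order, and the pair itself can be ordered 2 ways.
So the count is 2·(7)! = 10080.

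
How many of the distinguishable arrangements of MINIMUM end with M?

180

Fix M in the last position and arrange the remaining 6 letters.
Those 6 letters have I appearing twice and M appearing twice, giving (6)!/(2!·2!) = 180.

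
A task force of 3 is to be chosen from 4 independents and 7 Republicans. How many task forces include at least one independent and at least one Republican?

With no constraint there are C(11,3) = 165 possible selections.
Selections missing a whole group: no independents → C(7,3) = 35; no Republicans → C(4,3) = 4.
Both groups omitted at once is impossible, so 165 − 39 = 126.

126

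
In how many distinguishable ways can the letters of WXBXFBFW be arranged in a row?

WXBXFBFW has 8 letters with B appearing twice, F appearing twice, W appearing twice, and X appearing twice.
So there are 8! / (2!·2!·2!·2!) = 2520 distinguishable arrangements.

2520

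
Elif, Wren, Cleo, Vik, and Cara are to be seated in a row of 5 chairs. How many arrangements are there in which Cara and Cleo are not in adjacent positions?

72

There are 5! = 120 arrangements in all. If Cara and Cleo are adjacent, merging them into one block gives 2·(4)! = 48 arrangements.
Complementary counting: 120 − 48 = 72.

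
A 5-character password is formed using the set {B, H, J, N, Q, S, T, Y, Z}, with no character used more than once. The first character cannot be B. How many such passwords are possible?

13440

The first character has 9−1 = 8 choices (anything except B).
The remaining 4 characters are filled from the other 8 symbols without repetition: 8 × 7 × 6 × 5 = 1680.
Total: 8 × 1680 = 13440.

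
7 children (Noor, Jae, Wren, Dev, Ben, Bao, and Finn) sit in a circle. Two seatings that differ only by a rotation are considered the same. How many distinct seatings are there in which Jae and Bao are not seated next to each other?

480

All circular seatings of 7 people number (6)! = 720.
Seatings with Jae beside Bao: treat them as a block with 2 internal orders, giving 2 × (5)! = 240.
Subtracting, 720 − 240 = 480.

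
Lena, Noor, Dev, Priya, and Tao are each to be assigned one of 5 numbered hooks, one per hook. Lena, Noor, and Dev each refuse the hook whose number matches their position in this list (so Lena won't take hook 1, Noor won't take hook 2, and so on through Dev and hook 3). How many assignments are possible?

64

Let Aᵢ (for i ∈ {1, 2, 3}) be the placements that put person i in their forbidden hook. Any j of these fix j positions, leaving (5−j)! ways to fill the rest, and there are C(3,j) ways to pick which j.
By inclusion–exclusion, the number of valid placements is Σ_{j=0}^{3} (−1)^j C(3,j)·(5−j)!.
Computing: 120 − 72 + 18 − 2 = 64.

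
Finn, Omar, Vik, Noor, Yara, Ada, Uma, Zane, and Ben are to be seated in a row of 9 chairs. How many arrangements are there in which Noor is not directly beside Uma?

There are 9! = 362880 arrangements in all. If Noor and Uma are adjacent, merging them into one block gives 2·(8)! = 80640 arrangements.
Complementary counting: 362880 − 80640 = 282240.

282240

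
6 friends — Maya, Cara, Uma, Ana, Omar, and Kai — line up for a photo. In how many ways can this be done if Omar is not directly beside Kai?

480

There are 6! = 720 arrangements in all. If Omar and Kai are adjacent, merging them into one block gives 2·(5)! = 240 arrangements.
Complementary counting: 720 − 240 = 480.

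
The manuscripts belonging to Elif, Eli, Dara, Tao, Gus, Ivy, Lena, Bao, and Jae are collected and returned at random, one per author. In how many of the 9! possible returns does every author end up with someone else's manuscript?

133496

This is the derangement count D_9: permutations of 9 items with no fixed point.
By inclusion–exclusion this is Σ_{j=0}^{9} (−1)^j C(9,j)·(9−j)!.
Computing: 362880 − 362880 + 181440 − 60480 + 15120 − 3024 + 504 − 72 + 9 − 1 = 133496.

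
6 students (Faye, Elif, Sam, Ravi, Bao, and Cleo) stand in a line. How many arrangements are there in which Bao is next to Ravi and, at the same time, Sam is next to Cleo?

96

Treat {Bao,Ravi} as one block (2 orders) and {Sam,Cleo} as another (2 orders).
That leaves 4 units to arrange: 2 × 2 × 4! = 4 × 24 = 96.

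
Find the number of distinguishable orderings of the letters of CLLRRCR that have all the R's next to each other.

30

Treat the 3 copies of R as a single block. The multiset to arrange is then {RRR, C, C, L, L}, 5 items in all.
That gives (5)!/(2!·2!) = 30 arrangements.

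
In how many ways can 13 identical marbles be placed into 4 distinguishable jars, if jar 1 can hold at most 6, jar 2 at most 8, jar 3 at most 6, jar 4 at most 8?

322

Ignoring the caps, the number of non-negative solutions to x_1+…+x_4 = 13 is C(16,3) = 560.
Subtract solutions that violate a single cap (substitute x_i' = x_i − (cap_i+1)): x_1 ≥ 7 gives C(9,3) = 84; x_2 ≥ 9 gives C(7,3) = 35; x_3 ≥ 7 gives C(9,3) = 84; x_4 ≥ 9 gives C(7,3) = 35. Together 238.
No two caps can be exceeded simultaneously, so the pair terms are all 0.
By inclusion–exclusion the count is 560 − 238 + 0 = 322.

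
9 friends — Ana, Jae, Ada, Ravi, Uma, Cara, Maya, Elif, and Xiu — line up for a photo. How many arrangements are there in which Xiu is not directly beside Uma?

Of the 9! = 362880 arrangements, those with Xiu and Uma adjacent number 2 × 8! = 80640 (treat the pair as a block with 2 internal orders).
Complementary counting: 362880 − 80640 = 282240.

282240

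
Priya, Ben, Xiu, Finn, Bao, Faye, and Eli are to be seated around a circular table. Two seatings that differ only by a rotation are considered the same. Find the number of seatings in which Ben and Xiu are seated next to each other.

Glue Ben and Xiu into a block (2 internal orders). Seating 6 units around a circle gives (5)! arrangements.
So 2 × (5)! = 2 × 120 = 240.

240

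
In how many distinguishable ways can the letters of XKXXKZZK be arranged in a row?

560

XKXXKZZK has 8 letters with K appearing 3 times, X appearing 3 times, and Z appearing twice.
So there are 8! / (3!·3!·2!) = 560 distinguishable arrangements.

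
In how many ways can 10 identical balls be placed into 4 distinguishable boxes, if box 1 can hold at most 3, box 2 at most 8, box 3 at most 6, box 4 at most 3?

Without the upper bounds there are C(13,3) = 286 ways to split 10 among 4 boxes.
Subtract solutions that violate a single cap (substitute x_i' = x_i − (cap_i+1)): x_1 ≥ 4 gives C(9,3) = 84; x_2 ≥ 9 gives C(4,3) = 4; x_3 ≥ 7 gives C(6,3) = 20; x_4 ≥ 4 gives C(9,3) = 84. Together 192.
Add back pairs where two caps are both exceeded: 0 + 0 + 10 + 0 + 0 + 0 = 10.
By inclusion–exclusion the count is 286 − 192 + 10 = 104.

104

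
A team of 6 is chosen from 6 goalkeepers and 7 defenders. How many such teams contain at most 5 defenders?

1709

Split by how many defenders are chosen (0 through 5).
Sum: C(7,0)·C(6,6) + C(7,1)·C(6,5) + C(7,2)·C(6,4) + C(7,3)·C(6,3) + C(7,4)·C(6,2) + C(7,5)·C(6,1) = 1 + 42 + 315 + 700 + 525 + 126 = 1709.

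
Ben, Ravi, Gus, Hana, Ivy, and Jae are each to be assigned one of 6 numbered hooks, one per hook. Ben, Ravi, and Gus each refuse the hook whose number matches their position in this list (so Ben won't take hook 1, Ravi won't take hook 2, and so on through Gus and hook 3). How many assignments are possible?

426

Let Aᵢ (for i ∈ {1, 2, 3}) be the placements that put person i in their forbidden hook. Any j of these fix j positions, leaving (6−j)! ways to fill the rest, and there are C(3,j) ways to pick which j.
By inclusion–exclusion, the number of valid placements is Σ_{j=0}^{3} (−1)^j C(3,j)·(6−j)!.
Computing: 720 − 360 + 72 − 6 = 426.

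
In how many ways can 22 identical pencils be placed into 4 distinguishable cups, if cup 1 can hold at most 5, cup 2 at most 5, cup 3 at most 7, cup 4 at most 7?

10

By stars and bars, unrestricted non-negative solutions to x_1+…+x_4 = 22 number C(22+3,3) = 2300.
Subtract solutions that violate a single cap (substitute x_i' = x_i − (cap_i+1)): x_1 ≥ 6 gives C(19,3) = 969; x_2 ≥ 6 gives C(19,3) = 969; x_3 ≥ 8 gives C(17,3) = 680; x_4 ≥ 8 gives C(17,3) = 680. Together 3298.
Add back pairs where two caps are both exceeded: 286 + 165 + 165 + 165 + 165 + 84 = 1030.
Subtract triples: 10 + 10 + 1 + 1 = 22.
By inclusion–exclusion the count is 2300 − 3298 + 1030 − 22 = 10.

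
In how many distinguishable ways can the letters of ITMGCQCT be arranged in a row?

10080

The 8 letters of ITMGCQCT have repeats: C appearing twice and T appearing twice.
Dividing 8! = 40320 by 2!·2! = 4 for the repeated letters gives 10080.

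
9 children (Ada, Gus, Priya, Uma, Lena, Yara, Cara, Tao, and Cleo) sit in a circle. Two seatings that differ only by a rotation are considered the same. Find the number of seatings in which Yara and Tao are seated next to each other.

10080

Glue Yara and Tao into a block (2 internal orders). Seating 8 units around a circle gives (7)! arrangements.
So 2 × (7)! = 2 × 5040 = 10080.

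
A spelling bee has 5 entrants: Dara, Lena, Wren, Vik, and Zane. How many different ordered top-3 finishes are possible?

60

This is an ordered selection of 3 from 5: P(5,3).
That gives 5 × 4 × 3 = 60.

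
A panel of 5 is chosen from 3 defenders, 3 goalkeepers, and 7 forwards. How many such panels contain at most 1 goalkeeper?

882

Split by how many goalkeepers are chosen (0 through 1).
Sum: C(3,0)·C(10,5) + C(3,1)·C(10,4) = 252 + 630 = 882.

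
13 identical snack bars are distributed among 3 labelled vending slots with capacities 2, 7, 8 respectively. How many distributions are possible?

12

By stars and bars, unrestricted non-negative solutions to x_1+…+x_3 = 13 number C(13+2,2) = 105.
Subtract solutions that violate a single cap (substitute x_i' = x_i − (cap_i+1)): x_1 ≥ 3 gives C(12,2) = 66; x_2 ≥ 8 gives C(7,2) = 21; x_3 ≥ 9 gives C(6,2) = 15. Together 102.
Add back pairs where two caps are both exceeded: 6 + 3 + 0 = 9.
By inclusion–exclusion the count is 105 − 102 + 9 = 12.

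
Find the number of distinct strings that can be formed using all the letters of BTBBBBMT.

168

The 8 letters of BTBBBBMT have repeats: B appearing 5 times and T appearing twice.
So there are 8! / (5!·2!) = 168 distinguishable arrangements.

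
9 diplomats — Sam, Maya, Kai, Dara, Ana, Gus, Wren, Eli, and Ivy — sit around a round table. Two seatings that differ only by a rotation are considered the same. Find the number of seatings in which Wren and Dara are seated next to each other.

Treat {Wren, Dara} as one unit (2 internal orders) and seat the resulting 8 units around the table: (7)! circular arrangements.
So 2 × (7)! = 2 × 5040 = 10080.

10080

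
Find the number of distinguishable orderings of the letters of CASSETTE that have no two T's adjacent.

There are 8!/(2!·2!·2!) = 5040 arrangements of CASSETTE in total.
Arrangements with the T's together: treat TT as one letter, giving (7)!/(2!·2!) = 1260.
Hence 5040 − 1260 = 3780.

3780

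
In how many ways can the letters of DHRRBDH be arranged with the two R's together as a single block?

Treat the 2 copies of R as a single block. The multiset to arrange is then {RR, B, D, D, H, H}, 6 items in all.
That gives (6)!/(2!·2!) = 180 arrangements.

180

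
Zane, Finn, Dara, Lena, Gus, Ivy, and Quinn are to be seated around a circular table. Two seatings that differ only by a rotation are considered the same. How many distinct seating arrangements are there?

Seat Zane anywhere (absorbing the rotational symmetry), then permute the other 6: (6)! = 720.

720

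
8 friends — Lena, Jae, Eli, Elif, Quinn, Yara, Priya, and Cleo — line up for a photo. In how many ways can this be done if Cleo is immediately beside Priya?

10080

Place the 6 others and the Cleo-Priya pair as 7 objects in a line; the pair has 2 internal arrangements.
That gives 2 × 7! = 2 × 5040 = 10080.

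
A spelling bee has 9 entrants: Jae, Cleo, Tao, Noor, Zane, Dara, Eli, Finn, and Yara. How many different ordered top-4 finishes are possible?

This is an ordered selection of 4 from 9: P(9,4).
That gives 9 × 8 × 7 × 6 = 3024.

3024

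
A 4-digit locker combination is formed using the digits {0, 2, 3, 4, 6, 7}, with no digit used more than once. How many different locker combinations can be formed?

360

Choose and order 4 of the 6 symbols: the first digit has 6 options, the next 5, then 4, 3.
6 × 5 × 4 × 3 = 360.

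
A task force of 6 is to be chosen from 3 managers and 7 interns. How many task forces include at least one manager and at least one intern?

203

Unrestricted: C(10,6) = 210 ways to pick any 6 of the 10.
Subtract selections that omit an entire group: no managers → C(7,6) = 7; no interns → C(3,6) = 0.
Both groups omitted at once is impossible, so 210 − 7 = 203.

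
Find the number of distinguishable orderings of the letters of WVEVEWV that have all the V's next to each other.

30

Treat the 3 copies of V as a single block. The multiset to arrange is then {VVV, E, E, W, W}, 5 items in all.
That gives (5)!/(2!·2!) = 30 arrangements.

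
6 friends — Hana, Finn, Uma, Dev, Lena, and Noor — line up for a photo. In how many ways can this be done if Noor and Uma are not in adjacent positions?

480

There are 6! = 720 arrangements in all. If Noor and Uma are adjacent, merging them into one block gives 2·(5)! = 240 arrangements.
Complementary counting: 720 − 240 = 480.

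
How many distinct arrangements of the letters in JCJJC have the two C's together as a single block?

Treat the 2 copies of C as a single block. The multiset to arrange is then {CC, J, J, J}, 4 items in all.
That gives (4)!/(3!) = 4 arrangements.

4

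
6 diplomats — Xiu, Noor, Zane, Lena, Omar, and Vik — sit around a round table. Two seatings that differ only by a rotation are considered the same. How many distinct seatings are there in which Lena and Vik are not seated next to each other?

All circular seatings of 6 people number (5)! = 120.
Those with Lena next to Vik: fuse the pair into one unit and seat 5 units around a circle — 2·(4)! = 48.
Subtracting, 120 − 48 = 72.

72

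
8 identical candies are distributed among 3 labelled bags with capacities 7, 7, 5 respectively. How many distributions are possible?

By stars and bars, unrestricted non-negative solutions to x_1+…+x_3 = 8 number C(8+2,2) = 45.
Subtract solutions that violate a single cap (substitute x_i' = x_i − (cap_i+1)): x_1 ≥ 8 gives C(2,2) = 1; x_2 ≥ 8 gives C(2,2) = 1; x_3 ≥ 6 gives C(4,2) = 6. Together 8.
No two caps can be exceeded simultaneously, so the pair terms are all 0.
By inclusion–exclusion the count is 45 − 8 + 0 = 37.

37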